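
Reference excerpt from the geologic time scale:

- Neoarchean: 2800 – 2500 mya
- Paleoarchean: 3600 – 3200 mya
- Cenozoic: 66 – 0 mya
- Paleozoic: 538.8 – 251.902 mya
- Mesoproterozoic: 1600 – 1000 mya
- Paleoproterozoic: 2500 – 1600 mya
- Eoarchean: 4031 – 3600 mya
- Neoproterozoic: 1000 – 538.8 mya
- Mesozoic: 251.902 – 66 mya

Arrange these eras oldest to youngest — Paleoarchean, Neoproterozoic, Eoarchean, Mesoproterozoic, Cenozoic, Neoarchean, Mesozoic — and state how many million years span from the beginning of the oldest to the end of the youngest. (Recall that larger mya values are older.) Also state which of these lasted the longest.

Start ages (Ma): Eoarchean 4031, Paleoarchean 3600, Neoarchean 2800, Mesoproterozoic 1600, Neoproterozoic 1000, Mesozoic 251.902, Cenozoic 66.
Ordered oldest to youngest: Eoarchean, Paleoarchean, Neoarchean, Mesoproterozoic, Neoproterozoic, Mesozoic, Cenozoic.
Span = 4031 − 0 = 4031 Myr.
Durations: Neoarchean 300, Neoproterozoic 461.2, Mesozoic 185.902, Eoarchean 431, Mesoproterozoic 600, Paleoarchean 400, Cenozoic 66 → longest is Mesoproterozoic (600 Myr).

Eoarchean → Paleoarchean → Neoarchean → Mesoproterozoic → Neoproterozoic → Mesozoic → Cenozoic; total span 4031 Myr; longest is Mesoproterozoic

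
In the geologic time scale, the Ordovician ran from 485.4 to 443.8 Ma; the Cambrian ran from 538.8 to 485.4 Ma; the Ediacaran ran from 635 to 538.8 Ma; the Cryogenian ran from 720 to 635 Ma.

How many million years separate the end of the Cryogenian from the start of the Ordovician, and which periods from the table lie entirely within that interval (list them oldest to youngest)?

The Cryogenian closes at 635 Ma and the Ordovician opens at 485.4 Ma, so the interval is 635 − 485.4 = 149.6 Myr.
A period fits inside if it starts at or after 635 Ma and ends at or before 485.4 Ma; oldest first that gives Ediacaran, Cambrian.

149.6 million years; Ediacaran, Cambrian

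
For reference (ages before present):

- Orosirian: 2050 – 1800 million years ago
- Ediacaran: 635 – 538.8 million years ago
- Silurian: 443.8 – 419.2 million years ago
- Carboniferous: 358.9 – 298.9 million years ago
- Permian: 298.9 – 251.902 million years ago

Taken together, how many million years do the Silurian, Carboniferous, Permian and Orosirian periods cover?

381.598 million years

Each duration: Silurian = 24.6; Carboniferous = 60; Permian = 46.998; Orosirian = 250.
Sum: 24.6 + 60 + 46.998 + 250 = 381.598 Myr.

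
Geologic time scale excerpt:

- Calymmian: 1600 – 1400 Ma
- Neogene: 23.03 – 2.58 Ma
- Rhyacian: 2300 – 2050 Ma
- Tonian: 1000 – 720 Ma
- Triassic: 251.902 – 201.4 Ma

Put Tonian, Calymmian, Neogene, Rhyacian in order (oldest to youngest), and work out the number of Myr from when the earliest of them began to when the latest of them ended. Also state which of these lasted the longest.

Rhyacian, Calymmian, Tonian, Neogene; total span 2297.42 Myr; longest is Tonian

Start ages (Ma): Rhyacian 2300, Calymmian 1600, Tonian 1000, Neogene 23.03.
Ordered oldest to youngest: Rhyacian, Calymmian, Tonian, Neogene.
Span = 2300 − 2.58 = 2297.42 Myr.
Durations: Calymmian 200, Neogene 20.45, Tonian 280, Rhyacian 250 → longest is Tonian (280 Myr).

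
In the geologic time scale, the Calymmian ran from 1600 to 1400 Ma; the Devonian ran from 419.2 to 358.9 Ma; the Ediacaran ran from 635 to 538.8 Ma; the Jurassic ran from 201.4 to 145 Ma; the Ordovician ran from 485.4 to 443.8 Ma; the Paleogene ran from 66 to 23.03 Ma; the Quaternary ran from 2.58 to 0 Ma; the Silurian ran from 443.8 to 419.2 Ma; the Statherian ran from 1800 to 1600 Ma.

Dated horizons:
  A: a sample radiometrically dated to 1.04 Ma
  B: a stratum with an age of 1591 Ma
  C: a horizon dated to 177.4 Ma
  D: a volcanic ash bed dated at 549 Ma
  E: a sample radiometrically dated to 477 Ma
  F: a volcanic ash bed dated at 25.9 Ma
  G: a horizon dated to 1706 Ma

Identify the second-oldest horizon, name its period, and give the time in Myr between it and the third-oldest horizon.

B, in the Calymmian; 1042 million years to D

Sorted oldest-first by Ma: G (1706), B (1591), D (549), E (477), C (177.4), F (25.9), A (1.04).
The second oldest is B at 1591 Ma, which lies in 1600–1400 Ma: the Calymmian.
The third oldest is D at 549 Ma; separation = |1591 − 549| = 1042 Myr.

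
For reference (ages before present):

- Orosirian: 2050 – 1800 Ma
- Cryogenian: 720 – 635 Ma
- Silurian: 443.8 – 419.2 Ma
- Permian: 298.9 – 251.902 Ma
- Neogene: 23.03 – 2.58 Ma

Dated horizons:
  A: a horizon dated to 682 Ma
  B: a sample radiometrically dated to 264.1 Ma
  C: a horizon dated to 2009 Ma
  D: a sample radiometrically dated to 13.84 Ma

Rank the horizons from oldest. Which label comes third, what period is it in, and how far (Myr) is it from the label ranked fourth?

Larger Ma means older, so oldest first: C 2009 > A 682 > B 264.1 > D 13.84.
Counting 3 along gives B (264.1 Ma); the excerpt puts that inside the Permian, 298.9–251.902 Ma.
Next in line is D (13.84 Ma), and 264.1 − 13.84 = 250.26 Myr.

B, in the Permian; 250.26 million years to D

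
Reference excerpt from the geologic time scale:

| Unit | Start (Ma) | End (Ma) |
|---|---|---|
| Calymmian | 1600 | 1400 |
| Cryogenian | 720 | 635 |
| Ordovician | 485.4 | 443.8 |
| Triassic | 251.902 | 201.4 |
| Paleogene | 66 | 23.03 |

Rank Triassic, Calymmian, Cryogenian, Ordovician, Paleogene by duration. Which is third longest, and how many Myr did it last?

Triassic, 50.502 million years

Start − end for each: Triassic 251.902 − 201.4 = 50.502; Calymmian 1600 − 1400 = 200; Cryogenian 720 − 635 = 85; Ordovician 485.4 − 443.8 = 41.6; Paleogene 66 − 23.03 = 42.97.
Ranking these from longest: Calymmian > Cryogenian > Triassic > Paleogene > Ordovician.
Position 3 in that ranking is Triassic, which lasted 50.502 Myr.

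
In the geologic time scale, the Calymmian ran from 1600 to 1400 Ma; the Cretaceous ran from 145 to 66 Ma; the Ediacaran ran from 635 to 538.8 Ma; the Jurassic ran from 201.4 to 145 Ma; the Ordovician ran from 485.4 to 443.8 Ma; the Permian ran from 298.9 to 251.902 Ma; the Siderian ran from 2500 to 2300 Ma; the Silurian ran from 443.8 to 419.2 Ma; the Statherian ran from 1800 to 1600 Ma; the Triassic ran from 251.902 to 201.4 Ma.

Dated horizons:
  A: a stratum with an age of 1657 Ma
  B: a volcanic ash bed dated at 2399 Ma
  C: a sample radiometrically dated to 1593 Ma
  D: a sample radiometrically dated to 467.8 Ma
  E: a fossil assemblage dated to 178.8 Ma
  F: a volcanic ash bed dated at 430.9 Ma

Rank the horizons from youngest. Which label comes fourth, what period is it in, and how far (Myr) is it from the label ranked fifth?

C, in the Calymmian; 64 million years to A

Sorted youngest-first by Ma: E (178.8), F (430.9), D (467.8), C (1593), A (1657), B (2399).
The fourth youngest is C at 1593 Ma, which lies in 1600–1400 Ma: the Calymmian.
The fifth youngest is A at 1657 Ma; separation = |1593 − 1657| = 64 Myr.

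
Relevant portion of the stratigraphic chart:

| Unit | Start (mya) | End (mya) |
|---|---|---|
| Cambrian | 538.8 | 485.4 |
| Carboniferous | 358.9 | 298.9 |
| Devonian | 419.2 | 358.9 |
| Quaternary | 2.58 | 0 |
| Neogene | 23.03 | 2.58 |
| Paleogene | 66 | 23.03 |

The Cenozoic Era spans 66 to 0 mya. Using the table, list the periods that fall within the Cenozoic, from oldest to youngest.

Periods with both bounds inside 66–0 Ma: Paleogene (66–23.03), Neogene (23.03–2.58), Quaternary (2.58–0).

Paleogene, Neogene, Quaternary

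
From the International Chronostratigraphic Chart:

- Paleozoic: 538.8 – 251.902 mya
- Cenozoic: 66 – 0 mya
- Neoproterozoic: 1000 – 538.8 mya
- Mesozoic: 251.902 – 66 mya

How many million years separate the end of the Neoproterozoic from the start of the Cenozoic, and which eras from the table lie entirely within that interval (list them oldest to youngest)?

472.8 million years; Paleozoic, Mesozoic

The Neoproterozoic closes at 538.8 Ma and the Cenozoic opens at 66 Ma, so the interval is 538.8 − 66 = 472.8 Myr.
An era fits inside if it starts at or after 538.8 Ma and ends at or before 66 Ma; oldest first that gives Paleozoic, Mesozoic.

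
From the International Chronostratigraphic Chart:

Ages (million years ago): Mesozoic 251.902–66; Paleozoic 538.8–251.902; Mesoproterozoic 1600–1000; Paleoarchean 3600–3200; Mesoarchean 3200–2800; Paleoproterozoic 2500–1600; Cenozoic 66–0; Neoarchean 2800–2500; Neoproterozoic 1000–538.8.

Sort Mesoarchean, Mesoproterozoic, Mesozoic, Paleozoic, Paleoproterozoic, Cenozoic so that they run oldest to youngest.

Mesoarchean, Paleoproterozoic, Mesoproterozoic, Paleozoic, Mesozoic, Cenozoic

The oldest of these is Mesoarchean (starts 3200 Ma) and the youngest is Cenozoic (ends 0 Ma).
In between, by decreasing start age: Paleoproterozoic (2500), Mesoproterozoic (1600), Paleozoic (538.8), Mesozoic (251.902).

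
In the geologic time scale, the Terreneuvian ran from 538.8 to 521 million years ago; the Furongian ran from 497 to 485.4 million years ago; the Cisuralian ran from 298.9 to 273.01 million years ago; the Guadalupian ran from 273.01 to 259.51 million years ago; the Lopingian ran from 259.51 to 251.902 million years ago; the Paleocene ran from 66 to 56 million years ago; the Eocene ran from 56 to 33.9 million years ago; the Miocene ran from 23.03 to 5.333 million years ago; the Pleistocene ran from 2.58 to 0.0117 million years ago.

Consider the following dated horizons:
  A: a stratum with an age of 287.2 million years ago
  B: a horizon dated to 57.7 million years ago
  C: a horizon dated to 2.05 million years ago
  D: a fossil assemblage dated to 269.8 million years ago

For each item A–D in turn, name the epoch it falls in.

A — Cisuralian; B — Paleocene; C — Pleistocene; D — Guadalupian

Match each age against the start–end ranges in the excerpt: A = 287.2 Ma → Cisuralian (298.9–273.01); B = 57.7 Ma → Paleocene (66–56); C = 2.05 Ma → Pleistocene (2.58–0.0117); D = 269.8 Ma → Guadalupian (273.01–259.51).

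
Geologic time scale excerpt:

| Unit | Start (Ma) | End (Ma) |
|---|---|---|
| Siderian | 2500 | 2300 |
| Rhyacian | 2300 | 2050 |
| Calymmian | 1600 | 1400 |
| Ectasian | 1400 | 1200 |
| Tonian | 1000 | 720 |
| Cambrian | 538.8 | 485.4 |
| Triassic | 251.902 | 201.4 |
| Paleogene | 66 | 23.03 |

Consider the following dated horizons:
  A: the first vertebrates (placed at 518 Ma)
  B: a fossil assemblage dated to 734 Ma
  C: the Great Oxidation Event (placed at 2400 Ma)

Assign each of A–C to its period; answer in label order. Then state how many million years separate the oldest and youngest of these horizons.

A — Cambrian; B — Tonian; C — Siderian; span 1882 million years

Match each age against the start–end ranges in the excerpt: A = 518 Ma → Cambrian (538.8–485.4); B = 734 Ma → Tonian (1000–720); C = 2400 Ma → Siderian (2500–2300).
The largest age is 2400 Ma and the smallest is 518 Ma; their difference is 1882 Myr.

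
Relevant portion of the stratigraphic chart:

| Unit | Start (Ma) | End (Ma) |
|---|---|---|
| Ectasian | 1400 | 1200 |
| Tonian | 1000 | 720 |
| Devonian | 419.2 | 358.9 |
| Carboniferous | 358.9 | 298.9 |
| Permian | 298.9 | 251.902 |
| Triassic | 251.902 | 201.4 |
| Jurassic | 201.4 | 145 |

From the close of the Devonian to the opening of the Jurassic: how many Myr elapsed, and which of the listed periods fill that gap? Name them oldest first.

157.5 million years; Carboniferous, Permian, Triassic

The Devonian closes at 358.9 Ma and the Jurassic opens at 201.4 Ma, so the interval is 358.9 − 201.4 = 157.5 Myr.
A period fits inside if it starts at or after 358.9 Ma and ends at or before 201.4 Ma; oldest first that gives Carboniferous, Permian, Triassic.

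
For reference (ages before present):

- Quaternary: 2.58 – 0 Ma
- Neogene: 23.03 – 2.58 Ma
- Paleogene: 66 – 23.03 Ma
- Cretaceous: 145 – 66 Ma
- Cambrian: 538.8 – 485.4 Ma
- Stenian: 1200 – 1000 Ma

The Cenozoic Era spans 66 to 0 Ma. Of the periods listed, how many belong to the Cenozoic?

3

Periods inside 66–0 Ma: Paleogene, Neogene, Quaternary — 3 in total.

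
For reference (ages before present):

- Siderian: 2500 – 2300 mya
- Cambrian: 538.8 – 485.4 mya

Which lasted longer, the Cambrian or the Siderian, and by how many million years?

Siderian, by 146.6 million years

Cambrian: 538.8 − 485.4 = 53.4 Myr.
Siderian: 2500 − 2300 = 200 Myr.
Difference: 200 − 53.4 = 146.6 Myr, so the Siderian was longer.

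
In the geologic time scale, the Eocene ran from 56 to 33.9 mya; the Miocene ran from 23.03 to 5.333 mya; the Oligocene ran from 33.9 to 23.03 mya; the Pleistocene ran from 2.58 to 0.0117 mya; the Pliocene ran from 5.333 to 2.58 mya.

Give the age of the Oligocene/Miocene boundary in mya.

The Oligocene ends and the Miocene begins at 23.03 mya.

23.03 mya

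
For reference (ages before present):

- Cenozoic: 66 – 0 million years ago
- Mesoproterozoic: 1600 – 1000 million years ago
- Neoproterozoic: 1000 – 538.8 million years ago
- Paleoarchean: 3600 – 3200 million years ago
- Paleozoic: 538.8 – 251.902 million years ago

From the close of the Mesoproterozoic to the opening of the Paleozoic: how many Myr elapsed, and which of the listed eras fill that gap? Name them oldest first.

End of Mesoproterozoic = 1000 Ma; start of Paleozoic = 538.8 Ma.
Gap = 1000 − 538.8 = 461.2 Myr.
Eras wholly inside 1000–538.8 Ma: Neoproterozoic (1000–538.8).

461.2 million years; Neoproterozoic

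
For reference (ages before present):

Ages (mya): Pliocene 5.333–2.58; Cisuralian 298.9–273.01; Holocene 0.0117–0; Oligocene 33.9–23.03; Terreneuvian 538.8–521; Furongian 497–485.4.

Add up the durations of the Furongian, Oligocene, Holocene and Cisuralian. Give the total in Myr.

48.3717 million years

Each duration: Furongian = 11.6; Oligocene = 10.87; Holocene = 0.0117; Cisuralian = 25.89.
Sum: 11.6 + 10.87 + 0.0117 + 25.89 = 48.3717 Myr.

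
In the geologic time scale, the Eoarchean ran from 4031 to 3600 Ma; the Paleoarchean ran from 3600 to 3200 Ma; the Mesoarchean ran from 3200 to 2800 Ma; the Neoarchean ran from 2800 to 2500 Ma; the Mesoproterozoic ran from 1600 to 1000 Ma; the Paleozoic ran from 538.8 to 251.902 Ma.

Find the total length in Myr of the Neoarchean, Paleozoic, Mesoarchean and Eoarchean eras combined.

Each duration: Neoarchean = 300; Paleozoic = 286.898; Mesoarchean = 400; Eoarchean = 431.
Sum: 300 + 286.898 + 400 + 431 = 1417.898 Myr.

1417.898 million years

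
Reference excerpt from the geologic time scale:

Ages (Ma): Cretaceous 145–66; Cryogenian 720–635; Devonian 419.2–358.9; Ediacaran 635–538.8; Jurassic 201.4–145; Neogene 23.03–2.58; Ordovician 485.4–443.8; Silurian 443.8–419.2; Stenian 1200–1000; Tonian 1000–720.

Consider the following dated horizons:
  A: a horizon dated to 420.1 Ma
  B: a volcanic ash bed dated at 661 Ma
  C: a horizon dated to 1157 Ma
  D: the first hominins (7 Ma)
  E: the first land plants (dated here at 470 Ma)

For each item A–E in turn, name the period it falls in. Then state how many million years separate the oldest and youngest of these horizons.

A: 420.1 Ma lies in 443.8–419.2 Ma, so Silurian.
B: 661 Ma lies in 720–635 Ma, so Cryogenian.
C: 1157 Ma lies in 1200–1000 Ma, so Stenian.
D: 7 Ma lies in 23.03–2.58 Ma, so Neogene.
E: 470 Ma lies in 485.4–443.8 Ma, so Ordovician.
Oldest = 1157 Ma, youngest = 7 Ma → span 1150 Myr.

A — Silurian; B — Cryogenian; C — Stenian; D — Neogene; E — Ordovician; span 1150 million years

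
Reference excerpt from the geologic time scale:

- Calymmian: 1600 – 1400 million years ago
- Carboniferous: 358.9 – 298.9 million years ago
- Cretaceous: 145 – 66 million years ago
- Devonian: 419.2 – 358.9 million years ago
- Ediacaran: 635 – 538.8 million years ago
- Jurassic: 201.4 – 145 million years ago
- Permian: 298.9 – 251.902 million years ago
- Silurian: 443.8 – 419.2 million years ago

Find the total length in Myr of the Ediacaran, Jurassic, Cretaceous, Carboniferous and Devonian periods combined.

Duration is start − end for each: (635 − 538.8) + (201.4 − 145) + (145 − 66) + (358.9 − 298.9) + (419.2 − 358.9).
That is 96.2 + 56.4 + 79 + 60 + 60.3, which totals 351.9 million years.

351.9 million years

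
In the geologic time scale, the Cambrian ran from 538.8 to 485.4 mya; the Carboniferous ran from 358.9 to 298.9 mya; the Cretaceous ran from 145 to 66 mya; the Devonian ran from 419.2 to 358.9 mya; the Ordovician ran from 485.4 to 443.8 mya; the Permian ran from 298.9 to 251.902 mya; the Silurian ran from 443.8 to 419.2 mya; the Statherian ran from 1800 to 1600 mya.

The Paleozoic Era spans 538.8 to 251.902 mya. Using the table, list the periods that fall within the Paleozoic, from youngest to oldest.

Permian, Carboniferous, Devonian, Silurian, Ordovician, Cambrian

Periods with both bounds inside 538.8–251.902 Ma: Permian (298.9–251.902), Carboniferous (358.9–298.9), Devonian (419.2–358.9), Silurian (443.8–419.2), Ordovician (485.4–443.8), Cambrian (538.8–485.4).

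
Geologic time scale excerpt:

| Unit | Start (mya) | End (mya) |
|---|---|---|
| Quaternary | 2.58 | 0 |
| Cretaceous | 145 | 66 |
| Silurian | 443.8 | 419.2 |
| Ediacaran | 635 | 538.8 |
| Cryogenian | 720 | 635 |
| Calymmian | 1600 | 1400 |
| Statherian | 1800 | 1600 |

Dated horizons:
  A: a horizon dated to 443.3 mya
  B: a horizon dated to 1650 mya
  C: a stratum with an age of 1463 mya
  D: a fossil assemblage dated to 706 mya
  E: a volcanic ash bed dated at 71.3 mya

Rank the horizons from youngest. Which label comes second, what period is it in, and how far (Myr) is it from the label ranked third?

A, in the Silurian; 262.7 million years to D

Sorted youngest-first by Ma: E (71.3), A (443.3), D (706), C (1463), B (1650).
The second youngest is A at 443.3 Ma, which lies in 443.8–419.2 Ma: the Silurian.
The third youngest is D at 706 Ma; separation = |443.3 − 706| = 262.7 Myr.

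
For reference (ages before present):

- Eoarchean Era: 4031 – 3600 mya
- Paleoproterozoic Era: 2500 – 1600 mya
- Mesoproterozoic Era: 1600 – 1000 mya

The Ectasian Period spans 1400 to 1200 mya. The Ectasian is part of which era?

Mesoproterozoic

The Ectasian (1400–1200 Ma) lies entirely within 1600–1000 Ma, the Mesoproterozoic Era.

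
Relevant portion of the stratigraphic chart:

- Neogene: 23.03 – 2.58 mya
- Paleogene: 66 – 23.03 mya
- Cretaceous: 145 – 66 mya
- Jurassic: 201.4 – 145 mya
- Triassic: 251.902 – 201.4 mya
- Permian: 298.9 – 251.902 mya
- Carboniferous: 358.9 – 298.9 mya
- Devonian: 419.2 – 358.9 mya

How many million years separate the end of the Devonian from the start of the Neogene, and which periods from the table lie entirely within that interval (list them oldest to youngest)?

The Devonian closes at 358.9 Ma and the Neogene opens at 23.03 Ma, so the interval is 358.9 − 23.03 = 335.87 Myr.
A period fits inside if it starts at or after 358.9 Ma and ends at or before 23.03 Ma; oldest first that gives Carboniferous, Permian, Triassic, Jurassic, Cretaceous, Paleogene.

335.87 million years; Carboniferous, Permian, Triassic, Jurassic, Cretaceous, Paleogene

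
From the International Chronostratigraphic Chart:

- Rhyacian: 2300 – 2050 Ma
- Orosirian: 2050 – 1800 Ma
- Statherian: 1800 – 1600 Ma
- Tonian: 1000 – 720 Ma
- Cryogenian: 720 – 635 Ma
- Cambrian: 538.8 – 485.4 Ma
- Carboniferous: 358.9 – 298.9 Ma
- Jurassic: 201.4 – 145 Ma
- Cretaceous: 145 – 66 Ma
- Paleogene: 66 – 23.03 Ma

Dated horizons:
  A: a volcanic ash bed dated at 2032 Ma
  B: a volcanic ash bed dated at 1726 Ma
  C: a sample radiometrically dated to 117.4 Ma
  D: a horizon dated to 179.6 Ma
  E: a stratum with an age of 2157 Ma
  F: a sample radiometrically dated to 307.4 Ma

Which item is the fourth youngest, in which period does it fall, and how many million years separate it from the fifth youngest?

Smaller Ma means younger, so youngest first: C 117.4 < D 179.6 < F 307.4 < B 1726 < A 2032 < E 2157.
Counting 4 along gives B (1726 Ma); the excerpt puts that inside the Statherian, 1800–1600 Ma.
Next in line is A (2032 Ma), and 2032 − 1726 = 306 Myr.

B, in the Statherian; 306 million years to A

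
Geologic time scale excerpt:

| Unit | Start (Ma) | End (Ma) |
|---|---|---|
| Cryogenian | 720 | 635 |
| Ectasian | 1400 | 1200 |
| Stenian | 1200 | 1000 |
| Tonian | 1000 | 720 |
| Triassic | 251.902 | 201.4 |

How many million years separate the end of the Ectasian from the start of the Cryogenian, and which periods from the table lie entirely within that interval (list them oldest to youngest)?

480 million years; Stenian, Tonian

The Ectasian closes at 1200 Ma and the Cryogenian opens at 720 Ma, so the interval is 1200 − 720 = 480 Myr.
A period fits inside if it starts at or after 1200 Ma and ends at or before 720 Ma; oldest first that gives Stenian, Tonian.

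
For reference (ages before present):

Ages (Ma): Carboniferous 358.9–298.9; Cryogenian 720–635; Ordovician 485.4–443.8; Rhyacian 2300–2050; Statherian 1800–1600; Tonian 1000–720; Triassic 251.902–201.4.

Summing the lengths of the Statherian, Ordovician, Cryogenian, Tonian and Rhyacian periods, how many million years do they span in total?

856.6 million years

Duration is start − end for each: (1800 − 1600) + (485.4 − 443.8) + (720 − 635) + (1000 − 720) + (2300 − 2050).
That is 200 + 41.6 + 85 + 280 + 250, which totals 856.6 million years.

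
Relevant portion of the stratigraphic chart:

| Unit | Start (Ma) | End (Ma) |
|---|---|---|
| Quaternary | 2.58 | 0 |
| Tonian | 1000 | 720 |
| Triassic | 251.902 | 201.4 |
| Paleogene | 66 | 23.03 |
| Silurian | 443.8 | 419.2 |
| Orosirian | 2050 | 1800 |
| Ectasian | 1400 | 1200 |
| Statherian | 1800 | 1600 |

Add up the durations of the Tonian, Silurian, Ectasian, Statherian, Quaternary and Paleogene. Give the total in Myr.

750.15 million years

Each duration: Tonian = 280; Silurian = 24.6; Ectasian = 200; Statherian = 200; Quaternary = 2.58; Paleogene = 42.97.
Sum: 280 + 24.6 + 200 + 200 + 2.58 + 42.97 = 750.15 Myr.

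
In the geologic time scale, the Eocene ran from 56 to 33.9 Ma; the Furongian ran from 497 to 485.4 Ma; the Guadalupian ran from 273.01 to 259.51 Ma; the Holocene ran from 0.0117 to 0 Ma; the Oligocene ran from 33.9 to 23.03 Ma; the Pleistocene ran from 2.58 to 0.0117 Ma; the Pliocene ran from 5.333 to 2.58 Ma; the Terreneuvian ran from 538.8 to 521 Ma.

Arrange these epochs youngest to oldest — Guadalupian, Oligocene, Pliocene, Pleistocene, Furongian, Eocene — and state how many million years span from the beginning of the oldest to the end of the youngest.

Pleistocene → Pliocene → Oligocene → Eocene → Guadalupian → Furongian; total span 496.9883 Myr

From the excerpt: Guadalupian 273.01–259.51; Oligocene 33.9–23.03; Pliocene 5.333–2.58; Pleistocene 2.58–0.0117; Furongian 497–485.4; Eocene 56–33.9 (Ma).
Larger Ma is earlier, so the oldest is Furongian and the youngest is Pleistocene; youngest to oldest: Pleistocene, Pliocene, Oligocene, Eocene, Guadalupian, Furongian.
Oldest start 497 minus youngest end 0.0117 gives 496.9883 Myr overall.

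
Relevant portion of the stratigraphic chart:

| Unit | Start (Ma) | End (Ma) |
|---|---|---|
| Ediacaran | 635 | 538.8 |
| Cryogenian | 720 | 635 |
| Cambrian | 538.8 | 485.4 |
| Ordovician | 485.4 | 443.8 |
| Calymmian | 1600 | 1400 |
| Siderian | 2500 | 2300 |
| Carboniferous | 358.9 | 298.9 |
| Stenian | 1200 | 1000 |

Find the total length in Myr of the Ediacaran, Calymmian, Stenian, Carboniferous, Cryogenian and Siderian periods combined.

841.2 million years

Duration is start − end for each: (635 − 538.8) + (1600 − 1400) + (1200 − 1000) + (358.9 − 298.9) + (720 − 635) + (2500 − 2300).
That is 96.2 + 200 + 200 + 60 + 85 + 200, which totals 841.2 million years.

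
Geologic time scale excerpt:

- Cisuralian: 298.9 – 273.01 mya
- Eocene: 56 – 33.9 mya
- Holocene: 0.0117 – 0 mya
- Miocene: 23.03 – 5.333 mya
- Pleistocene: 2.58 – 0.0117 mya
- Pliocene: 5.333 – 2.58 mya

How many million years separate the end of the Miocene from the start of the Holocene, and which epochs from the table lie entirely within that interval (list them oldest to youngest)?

End of Miocene = 5.333 Ma; start of Holocene = 0.0117 Ma.
Gap = 5.333 − 0.0117 = 5.3213 Myr.
Epochs wholly inside 5.333–0.0117 Ma: Pliocene (5.333–2.58), Pleistocene (2.58–0.0117).

5.3213 million years; Pliocene, Pleistocene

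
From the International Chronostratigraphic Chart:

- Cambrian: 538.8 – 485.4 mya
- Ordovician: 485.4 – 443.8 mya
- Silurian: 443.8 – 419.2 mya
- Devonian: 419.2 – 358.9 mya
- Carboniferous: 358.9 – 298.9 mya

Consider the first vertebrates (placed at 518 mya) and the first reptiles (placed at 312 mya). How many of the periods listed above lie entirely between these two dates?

3

The older date is 518 Ma and the younger is 312 Ma.
Periods with start < 518 and end > 312 Ma: Ordovician (485.4–443.8), Silurian (443.8–419.2), Devonian (419.2–358.9).
That is 3 complete periods.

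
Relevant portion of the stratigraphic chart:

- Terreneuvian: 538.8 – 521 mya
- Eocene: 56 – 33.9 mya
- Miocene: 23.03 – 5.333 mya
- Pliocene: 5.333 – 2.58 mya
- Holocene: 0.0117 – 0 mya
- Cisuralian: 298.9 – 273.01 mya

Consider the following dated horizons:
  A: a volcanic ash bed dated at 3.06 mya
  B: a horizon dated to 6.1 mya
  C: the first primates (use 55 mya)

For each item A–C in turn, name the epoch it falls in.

A: 3.06 Ma lies in 5.333–2.58 Ma, so Pliocene.
B: 6.1 Ma lies in 23.03–5.333 Ma, so Miocene.
C: 55 Ma lies in 56–33.9 Ma, so Eocene.

A — Pliocene; B — Miocene; C — Eocene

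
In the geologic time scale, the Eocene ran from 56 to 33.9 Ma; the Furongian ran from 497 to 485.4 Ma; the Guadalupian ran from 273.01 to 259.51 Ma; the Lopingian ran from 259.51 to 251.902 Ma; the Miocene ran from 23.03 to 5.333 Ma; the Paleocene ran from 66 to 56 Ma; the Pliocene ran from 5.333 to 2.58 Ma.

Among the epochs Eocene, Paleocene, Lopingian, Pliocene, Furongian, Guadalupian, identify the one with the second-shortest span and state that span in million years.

Lopingian, 7.608 million years

Durations: Eocene 22.1; Paleocene 10; Lopingian 7.608; Pliocene 2.753; Furongian 11.6; Guadalupian 13.5 Myr.
Sorted shortest-first: Pliocene (2.753), Lopingian (7.608), Paleocene (10), Furongian (11.6), Guadalupian (13.5), Eocene (22.1).
The second shortest is Lopingian at 7.608 Myr.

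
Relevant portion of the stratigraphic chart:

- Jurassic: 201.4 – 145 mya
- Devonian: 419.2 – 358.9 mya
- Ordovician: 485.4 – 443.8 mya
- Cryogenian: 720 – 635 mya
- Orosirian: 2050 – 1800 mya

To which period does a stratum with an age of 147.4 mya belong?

147.4 Ma lies between 201.4 and 145 Ma, so it falls in the Jurassic.

Jurassic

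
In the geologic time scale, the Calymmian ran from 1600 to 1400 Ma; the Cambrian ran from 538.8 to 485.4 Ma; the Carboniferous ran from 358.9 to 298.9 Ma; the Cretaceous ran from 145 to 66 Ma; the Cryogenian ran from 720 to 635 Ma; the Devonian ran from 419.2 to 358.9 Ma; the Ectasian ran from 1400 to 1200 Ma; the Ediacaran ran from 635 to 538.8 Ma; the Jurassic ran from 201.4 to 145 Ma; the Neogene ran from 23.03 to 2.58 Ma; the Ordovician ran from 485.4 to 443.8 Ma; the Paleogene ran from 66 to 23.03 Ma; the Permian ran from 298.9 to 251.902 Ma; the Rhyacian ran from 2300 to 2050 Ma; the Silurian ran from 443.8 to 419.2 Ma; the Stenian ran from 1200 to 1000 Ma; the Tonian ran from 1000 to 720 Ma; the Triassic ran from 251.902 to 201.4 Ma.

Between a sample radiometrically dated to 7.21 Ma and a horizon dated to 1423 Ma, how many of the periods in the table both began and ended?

15

The older date is 1423 Ma and the younger is 7.21 Ma.
Periods with start < 1423 and end > 7.21 Ma: Ectasian (1400–1200), Stenian (1200–1000), Tonian (1000–720), Cryogenian (720–635), Ediacaran (635–538.8), Cambrian (538.8–485.4), Ordovician (485.4–443.8), Silurian (443.8–419.2), Devonian (419.2–358.9), Carboniferous (358.9–298.9), Permian (298.9–251.902), Triassic (251.902–201.4), Jurassic (201.4–145), Cretaceous (145–66), Paleogene (66–23.03).
That is 15 complete periods.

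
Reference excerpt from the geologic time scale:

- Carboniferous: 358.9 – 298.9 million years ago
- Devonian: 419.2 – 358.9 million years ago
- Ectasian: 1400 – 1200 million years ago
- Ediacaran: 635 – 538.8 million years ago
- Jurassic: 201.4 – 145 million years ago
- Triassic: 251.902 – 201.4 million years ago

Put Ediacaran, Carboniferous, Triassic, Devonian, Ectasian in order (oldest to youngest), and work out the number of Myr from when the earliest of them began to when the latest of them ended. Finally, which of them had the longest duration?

Ectasian → Ediacaran → Devonian → Carboniferous → Triassic; total span 1198.6 Myr; longest is Ectasian

From the excerpt: Ediacaran 635–538.8; Carboniferous 358.9–298.9; Triassic 251.902–201.4; Devonian 419.2–358.9; Ectasian 1400–1200 (Ma).
Larger Ma is earlier, so the oldest is Ectasian and the youngest is Triassic; oldest to youngest: Ectasian, Ediacaran, Devonian, Carboniferous, Triassic.
Oldest start 1400 minus youngest end 201.4 gives 1198.6 Myr overall.
Individual lengths (start − end): Devonian 60.3; Ediacaran 96.2; Carboniferous 60; Triassic 50.502; Ectasian 200. The largest is Ectasian at 200 Myr.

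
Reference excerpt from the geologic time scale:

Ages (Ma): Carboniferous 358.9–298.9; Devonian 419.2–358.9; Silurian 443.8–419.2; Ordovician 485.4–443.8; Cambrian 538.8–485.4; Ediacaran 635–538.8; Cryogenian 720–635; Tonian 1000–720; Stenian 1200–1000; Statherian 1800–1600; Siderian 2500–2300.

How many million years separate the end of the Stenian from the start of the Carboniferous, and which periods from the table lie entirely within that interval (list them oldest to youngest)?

End of Stenian = 1000 Ma; start of Carboniferous = 358.9 Ma.
Gap = 1000 − 358.9 = 641.1 Myr.
Periods wholly inside 1000–358.9 Ma: Tonian (1000–720), Cryogenian (720–635), Ediacaran (635–538.8), Cambrian (538.8–485.4), Ordovician (485.4–443.8), Silurian (443.8–419.2), Devonian (419.2–358.9).

641.1 million years; Tonian, Cryogenian, Ediacaran, Cambrian, Ordovician, Silurian, Devonian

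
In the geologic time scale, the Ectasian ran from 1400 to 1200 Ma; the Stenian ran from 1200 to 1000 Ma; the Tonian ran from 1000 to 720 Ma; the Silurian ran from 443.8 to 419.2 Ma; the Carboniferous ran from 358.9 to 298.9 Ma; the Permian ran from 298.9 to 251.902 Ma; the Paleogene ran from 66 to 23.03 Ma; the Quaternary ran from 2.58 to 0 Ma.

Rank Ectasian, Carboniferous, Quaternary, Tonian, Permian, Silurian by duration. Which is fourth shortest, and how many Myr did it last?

Carboniferous, 60 million years

Durations: Ectasian 200; Carboniferous 60; Quaternary 2.58; Tonian 280; Permian 46.998; Silurian 24.6 Myr.
Sorted shortest-first: Quaternary (2.58), Silurian (24.6), Permian (46.998), Carboniferous (60), Ectasian (200), Tonian (280).
The fourth shortest is Carboniferous at 60 Myr.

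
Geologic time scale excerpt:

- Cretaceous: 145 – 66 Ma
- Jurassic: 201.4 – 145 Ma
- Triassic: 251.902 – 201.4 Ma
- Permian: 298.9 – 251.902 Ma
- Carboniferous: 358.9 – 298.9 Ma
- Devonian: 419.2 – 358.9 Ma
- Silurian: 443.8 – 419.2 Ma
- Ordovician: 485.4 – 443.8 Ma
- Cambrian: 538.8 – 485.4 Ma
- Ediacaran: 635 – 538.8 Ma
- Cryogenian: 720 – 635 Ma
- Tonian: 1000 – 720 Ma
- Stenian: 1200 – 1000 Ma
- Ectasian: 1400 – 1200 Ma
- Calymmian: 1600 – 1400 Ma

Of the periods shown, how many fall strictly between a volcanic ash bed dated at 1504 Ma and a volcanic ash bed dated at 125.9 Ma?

The older date is 1504 Ma and the younger is 125.9 Ma.
Periods with start < 1504 and end > 125.9 Ma: Ectasian (1400–1200), Stenian (1200–1000), Tonian (1000–720), Cryogenian (720–635), Ediacaran (635–538.8), Cambrian (538.8–485.4), Ordovician (485.4–443.8), Silurian (443.8–419.2), Devonian (419.2–358.9), Carboniferous (358.9–298.9), Permian (298.9–251.902), Triassic (251.902–201.4), Jurassic (201.4–145).
That is 13 complete periods.

13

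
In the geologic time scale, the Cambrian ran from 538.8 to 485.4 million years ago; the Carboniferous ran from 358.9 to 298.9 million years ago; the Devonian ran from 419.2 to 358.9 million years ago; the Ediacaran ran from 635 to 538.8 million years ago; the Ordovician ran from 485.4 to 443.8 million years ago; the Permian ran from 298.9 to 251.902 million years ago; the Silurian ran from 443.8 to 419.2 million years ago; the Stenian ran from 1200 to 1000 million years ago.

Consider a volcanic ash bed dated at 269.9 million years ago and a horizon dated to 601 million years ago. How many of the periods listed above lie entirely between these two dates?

The older date is 601 Ma and the younger is 269.9 Ma.
Periods with start < 601 and end > 269.9 Ma: Cambrian (538.8–485.4), Ordovician (485.4–443.8), Silurian (443.8–419.2), Devonian (419.2–358.9), Carboniferous (358.9–298.9).
That is 5 complete periods.

5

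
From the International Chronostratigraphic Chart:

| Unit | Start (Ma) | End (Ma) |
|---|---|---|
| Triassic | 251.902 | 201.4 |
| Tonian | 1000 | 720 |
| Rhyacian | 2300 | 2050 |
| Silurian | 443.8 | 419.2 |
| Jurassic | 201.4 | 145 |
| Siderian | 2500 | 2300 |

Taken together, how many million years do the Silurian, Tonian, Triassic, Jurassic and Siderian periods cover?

611.502 million years

Duration is start − end for each: (443.8 − 419.2) + (1000 − 720) + (251.902 − 201.4) + (201.4 − 145) + (2500 − 2300).
That is 24.6 + 280 + 50.502 + 56.4 + 200, which totals 611.502 million years.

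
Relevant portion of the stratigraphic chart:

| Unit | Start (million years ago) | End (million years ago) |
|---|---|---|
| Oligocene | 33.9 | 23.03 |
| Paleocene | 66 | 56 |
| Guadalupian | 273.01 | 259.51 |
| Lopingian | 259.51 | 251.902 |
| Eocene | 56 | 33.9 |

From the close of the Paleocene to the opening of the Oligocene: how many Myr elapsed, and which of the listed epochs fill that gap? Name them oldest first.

22.1 million years; Eocene

End of Paleocene = 56 Ma; start of Oligocene = 33.9 Ma.
Gap = 56 − 33.9 = 22.1 Myr.
Epochs wholly inside 56–33.9 Ma: Eocene (56–33.9).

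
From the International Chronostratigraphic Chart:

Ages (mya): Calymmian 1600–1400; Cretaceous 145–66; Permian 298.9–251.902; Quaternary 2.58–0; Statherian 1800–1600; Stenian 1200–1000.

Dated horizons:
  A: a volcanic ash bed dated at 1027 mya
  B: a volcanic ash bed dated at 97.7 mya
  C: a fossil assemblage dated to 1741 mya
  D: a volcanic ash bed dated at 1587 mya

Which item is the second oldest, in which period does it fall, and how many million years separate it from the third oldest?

D, in the Calymmian; 560 million years to A

Sorted oldest-first by Ma: C (1741), D (1587), A (1027), B (97.7).
The second oldest is D at 1587 Ma, which lies in 1600–1400 Ma: the Calymmian.
The third oldest is A at 1027 Ma; separation = |1587 − 1027| = 560 Myr.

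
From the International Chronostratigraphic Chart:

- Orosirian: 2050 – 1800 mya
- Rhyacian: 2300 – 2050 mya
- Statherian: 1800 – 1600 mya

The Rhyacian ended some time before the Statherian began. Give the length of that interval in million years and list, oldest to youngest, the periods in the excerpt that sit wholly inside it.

The Rhyacian closes at 2050 Ma and the Statherian opens at 1800 Ma, so the interval is 2050 − 1800 = 250 Myr.
A period fits inside if it starts at or after 2050 Ma and ends at or before 1800 Ma; oldest first that gives Orosirian.

250 million years; Orosirian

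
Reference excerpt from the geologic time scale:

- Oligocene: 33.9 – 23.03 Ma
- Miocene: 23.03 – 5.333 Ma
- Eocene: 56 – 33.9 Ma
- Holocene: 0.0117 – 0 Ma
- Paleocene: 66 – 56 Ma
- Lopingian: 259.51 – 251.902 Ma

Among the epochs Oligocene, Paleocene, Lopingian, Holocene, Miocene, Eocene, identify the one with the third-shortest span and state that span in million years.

Paleocene, 10 million years

Durations: Oligocene 10.87; Paleocene 10; Lopingian 7.608; Holocene 0.0117; Miocene 17.697; Eocene 22.1 Myr.
Sorted shortest-first: Holocene (0.0117), Lopingian (7.608), Paleocene (10), Oligocene (10.87), Miocene (17.697), Eocene (22.1).
The third shortest is Paleocene at 10 Myr.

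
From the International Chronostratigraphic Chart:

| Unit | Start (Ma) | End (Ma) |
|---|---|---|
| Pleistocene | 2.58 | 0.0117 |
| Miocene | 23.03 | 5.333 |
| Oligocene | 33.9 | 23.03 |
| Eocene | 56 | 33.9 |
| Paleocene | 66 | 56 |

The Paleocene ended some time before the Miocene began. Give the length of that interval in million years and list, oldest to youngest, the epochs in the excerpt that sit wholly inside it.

The Paleocene closes at 56 Ma and the Miocene opens at 23.03 Ma, so the interval is 56 − 23.03 = 32.97 Myr.
An epoch fits inside if it starts at or after 56 Ma and ends at or before 23.03 Ma; oldest first that gives Eocene, Oligocene.

32.97 million years; Eocene, Oligocene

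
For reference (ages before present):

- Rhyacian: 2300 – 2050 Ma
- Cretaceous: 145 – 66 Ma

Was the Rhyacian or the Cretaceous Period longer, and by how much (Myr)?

Rhyacian: 2300 − 2050 = 250 Myr.
Cretaceous: 145 − 66 = 79 Myr.
Difference: 250 − 79 = 171 Myr, so the Rhyacian was longer.

Rhyacian, by 171 million years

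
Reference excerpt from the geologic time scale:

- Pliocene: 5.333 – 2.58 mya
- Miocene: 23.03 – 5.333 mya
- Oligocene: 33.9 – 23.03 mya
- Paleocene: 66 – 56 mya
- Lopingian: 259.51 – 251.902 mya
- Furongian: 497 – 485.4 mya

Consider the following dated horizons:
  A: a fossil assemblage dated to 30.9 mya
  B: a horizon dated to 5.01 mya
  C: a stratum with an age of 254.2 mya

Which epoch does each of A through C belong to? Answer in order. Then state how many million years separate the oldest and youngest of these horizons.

Match each age against the start–end ranges in the excerpt: A = 30.9 Ma → Oligocene (33.9–23.03); B = 5.01 Ma → Pliocene (5.333–2.58); C = 254.2 Ma → Lopingian (259.51–251.902).
The largest age is 254.2 Ma and the smallest is 5.01 Ma; their difference is 249.19 Myr.

A — Oligocene; B — Pliocene; C — Lopingian; span 249.19 million years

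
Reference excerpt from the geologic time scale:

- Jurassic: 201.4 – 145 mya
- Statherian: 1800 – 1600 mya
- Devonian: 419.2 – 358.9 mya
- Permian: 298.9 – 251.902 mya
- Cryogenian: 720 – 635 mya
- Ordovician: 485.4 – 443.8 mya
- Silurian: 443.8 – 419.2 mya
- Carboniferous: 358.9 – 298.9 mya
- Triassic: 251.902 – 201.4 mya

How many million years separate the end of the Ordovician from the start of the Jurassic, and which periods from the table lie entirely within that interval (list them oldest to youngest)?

End of Ordovician = 443.8 Ma; start of Jurassic = 201.4 Ma.
Gap = 443.8 − 201.4 = 242.4 Myr.
Periods wholly inside 443.8–201.4 Ma: Silurian (443.8–419.2), Devonian (419.2–358.9), Carboniferous (358.9–298.9), Permian (298.9–251.902), Triassic (251.902–201.4).

242.4 million years; Silurian, Devonian, Carboniferous, Permian, Triassic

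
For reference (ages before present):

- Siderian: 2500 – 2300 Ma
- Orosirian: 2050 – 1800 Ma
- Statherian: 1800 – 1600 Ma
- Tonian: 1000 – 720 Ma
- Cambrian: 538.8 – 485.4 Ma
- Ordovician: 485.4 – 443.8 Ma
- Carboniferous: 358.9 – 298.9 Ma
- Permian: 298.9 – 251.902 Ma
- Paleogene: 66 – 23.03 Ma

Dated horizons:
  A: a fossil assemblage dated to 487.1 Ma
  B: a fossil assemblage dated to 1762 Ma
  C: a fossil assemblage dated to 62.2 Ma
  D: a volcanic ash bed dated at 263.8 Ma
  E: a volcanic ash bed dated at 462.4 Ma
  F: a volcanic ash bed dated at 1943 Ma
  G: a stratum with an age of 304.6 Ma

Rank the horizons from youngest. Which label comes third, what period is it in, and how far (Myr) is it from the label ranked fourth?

Sorted youngest-first by Ma: C (62.2), D (263.8), G (304.6), E (462.4), A (487.1), B (1762), F (1943).
The third youngest is G at 304.6 Ma, which lies in 358.9–298.9 Ma: the Carboniferous.
The fourth youngest is E at 462.4 Ma; separation = |304.6 − 462.4| = 157.8 Myr.

G, in the Carboniferous; 157.8 million years to E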